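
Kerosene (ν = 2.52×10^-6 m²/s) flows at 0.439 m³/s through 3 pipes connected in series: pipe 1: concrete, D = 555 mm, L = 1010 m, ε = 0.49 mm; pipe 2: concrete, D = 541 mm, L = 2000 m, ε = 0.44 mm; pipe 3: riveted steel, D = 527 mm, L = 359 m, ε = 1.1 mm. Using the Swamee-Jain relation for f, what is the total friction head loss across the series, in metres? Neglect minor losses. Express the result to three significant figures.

H ≈ 23.0 m

Pipe 1: V = 1.815 m/s, Re = 4.00×10^5, ε/D = 8.83×10^-4, f = 0.01999, h_1 = f(L/D)V²/2g = 6.105 m
Pipe 2: V = 1.910 m/s, Re = 4.10×10^5, ε/D = 8.13×10^-4, f = 0.01964, h_2 = f(L/D)V²/2g = 13.50 m
Pipe 3: V = 2.013 m/s, Re = 4.21×10^5, ε/D = 0.00209, f = 0.02423, h_3 = f(L/D)V²/2g = 3.408 m
Series → Q common, losses add: H = Σh = 23.01 m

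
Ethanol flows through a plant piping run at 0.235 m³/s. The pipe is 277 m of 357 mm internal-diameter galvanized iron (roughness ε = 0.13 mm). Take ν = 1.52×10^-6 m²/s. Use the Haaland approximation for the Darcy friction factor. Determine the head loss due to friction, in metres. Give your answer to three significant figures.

h_f ≈ 3.61 m

V = 4Q/(πD²) = 4·0.235/(π·0.357²) = 2.348 m/s
Re = VD/ν = 2.348·0.357/1.52×10^-6 = 5.51×10^5 → turbulent
ε/D = 0.13/357 = 3.64×10^-4
Haaland: f = 0.01656
h_f = f(L/D)V²/(2g) = 0.01656·(277/0.357)·2.348²/(2·9.81) = 3.610 m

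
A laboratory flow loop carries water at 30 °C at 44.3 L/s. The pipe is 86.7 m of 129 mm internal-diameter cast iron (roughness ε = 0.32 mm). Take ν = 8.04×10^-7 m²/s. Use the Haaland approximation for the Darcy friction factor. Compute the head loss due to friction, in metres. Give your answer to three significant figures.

h_f ≈ 9.89 m

V = 4Q/(πD²) = 4·0.0443/(π·0.129²) = 3.389 m/s
Re = VD/ν = 3.389·0.129/8.04×10^-7 = 5.44×10^5 → turbulent
ε/D = 0.32/129 = 0.00248
Haaland: f = 0.02513
h_f = f(L/D)V²/(2g) = 0.02513·(86.7/0.129)·3.389²/(2·9.81) = 9.889 m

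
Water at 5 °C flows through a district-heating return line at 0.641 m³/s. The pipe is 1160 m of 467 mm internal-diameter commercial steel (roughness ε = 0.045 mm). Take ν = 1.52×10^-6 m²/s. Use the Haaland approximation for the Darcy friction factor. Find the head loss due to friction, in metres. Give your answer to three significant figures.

h_f ≈ 23.3 m

V = 4Q/(πD²) = 4·0.641/(π·0.467²) = 3.742 m/s
Re = VD/ν = 3.742·0.467/1.52×10^-6 = 1.15×10^6 → turbulent
ε/D = 0.045/467 = 9.64×10^-5
Haaland: f = 0.01313
h_f = f(L/D)V²/(2g) = 0.01313·(1160/0.467)·3.742²/(2·9.81) = 23.27 m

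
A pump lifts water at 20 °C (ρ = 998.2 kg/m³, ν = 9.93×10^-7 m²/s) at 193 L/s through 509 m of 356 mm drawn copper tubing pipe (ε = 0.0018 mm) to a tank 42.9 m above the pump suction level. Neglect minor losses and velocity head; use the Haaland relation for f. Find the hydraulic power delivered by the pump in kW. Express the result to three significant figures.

P_hyd ≈ 87.5 kW

V = 4Q/(πD²) = 1.939 m/s; Re = 6.95×10^5; ε/D = 5.06×10^-6; f = 0.01240
h_f = f(L/D)V²/2g = 3.396 m
Total head H = z + h_f = 42.9 + 3.396 = 46.30 m
P_hyd = ρgQH = 998.2·9.81·0.193·46.30 = 87.50 kW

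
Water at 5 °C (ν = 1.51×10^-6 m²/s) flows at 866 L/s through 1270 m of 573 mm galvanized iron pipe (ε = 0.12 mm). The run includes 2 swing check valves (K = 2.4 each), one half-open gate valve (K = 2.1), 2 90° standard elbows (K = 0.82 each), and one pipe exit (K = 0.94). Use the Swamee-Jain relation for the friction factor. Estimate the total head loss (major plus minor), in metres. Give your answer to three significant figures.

V = 4Q/(πD²) = 3.358 m/s; V²/2g = 0.5748 m
Re = 1.27×10^6, ε/D = 2.09×10^-4 → f = 0.01469 (Swamee-Jain)
Major: h_f = f(L/D)·V²/2g = 0.01469·2216·0.5748 = 18.72 m
Minor: ΣK = 9.48; h_m = ΣK·V²/2g = 5.449 m
Total H_L = 18.72 + 5.449 = 24.17 m

H_L ≈ 24.2 m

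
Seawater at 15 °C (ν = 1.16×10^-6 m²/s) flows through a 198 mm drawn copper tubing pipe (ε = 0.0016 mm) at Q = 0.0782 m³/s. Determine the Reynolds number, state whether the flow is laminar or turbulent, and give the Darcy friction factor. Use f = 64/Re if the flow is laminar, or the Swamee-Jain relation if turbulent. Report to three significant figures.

Re ≈ 4.34×10^5; turbulent; f ≈ 0.0136

V = 4Q/(πD²) = 2.540 m/s
Re = VD/ν = 2.540·0.198/1.16×10^-6 = 4.34×10^5
Re > 4000 → turbulent; ε/D = 8.08×10^-6
Swamee-Jain: f = 0.01355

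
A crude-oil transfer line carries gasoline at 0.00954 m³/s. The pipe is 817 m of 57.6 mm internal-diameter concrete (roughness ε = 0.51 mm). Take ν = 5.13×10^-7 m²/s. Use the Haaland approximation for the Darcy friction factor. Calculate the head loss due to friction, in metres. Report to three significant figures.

V = 4Q/(πD²) = 4·0.00954/(π·0.0576²) = 3.661 m/s
Re = VD/ν = 3.661·0.0576/5.13×10^-7 = 4.11×10^5 → turbulent
ε/D = 0.51/57.6 = 0.00885
Haaland: f = 0.03661
h_f = f(L/D)V²/(2g) = 0.03661·(817/0.0576)·3.661²/(2·9.81) = 354.8 m

h_f ≈ 355 m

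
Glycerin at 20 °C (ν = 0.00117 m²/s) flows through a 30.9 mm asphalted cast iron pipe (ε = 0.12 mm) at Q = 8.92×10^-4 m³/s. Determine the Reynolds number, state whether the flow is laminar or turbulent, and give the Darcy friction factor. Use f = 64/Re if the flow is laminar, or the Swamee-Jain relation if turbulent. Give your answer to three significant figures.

Re ≈ 31.4; laminar; f = 64/Re ≈ 2.04

V = 4Q/(πD²) = 1.189 m/s
Re = VD/ν = 1.189·0.0309/0.00117 = 31.4
Re < 2300 → laminar → f = 64/Re = 2.037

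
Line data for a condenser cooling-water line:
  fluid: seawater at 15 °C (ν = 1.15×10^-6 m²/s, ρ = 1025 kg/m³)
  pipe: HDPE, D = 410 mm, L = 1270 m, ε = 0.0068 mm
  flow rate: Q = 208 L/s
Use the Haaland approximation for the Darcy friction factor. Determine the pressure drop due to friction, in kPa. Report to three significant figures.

V = 4Q/(πD²) = 4·0.208/(π·0.410²) = 1.575 m/s
Re = VD/ν = 1.575·0.410/1.15×10^-6 = 5.62×10^5 → turbulent
ε/D = 0.0068/410 = 1.66×10^-5
Haaland: f = 0.01301
h_f = f(L/D)V²/(2g) = 0.01301·(1270/0.410)·1.575²/(2·9.81) = 5.096 m
Δp = ρg·h_f = 1025·9.81·5.096 = 51.24 kPa

Δp ≈ 51.2 kPa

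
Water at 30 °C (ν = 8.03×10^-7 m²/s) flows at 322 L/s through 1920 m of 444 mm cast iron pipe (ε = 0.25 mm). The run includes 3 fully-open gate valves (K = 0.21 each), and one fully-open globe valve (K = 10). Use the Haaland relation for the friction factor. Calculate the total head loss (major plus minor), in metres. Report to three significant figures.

H_L ≈ 19.1 m

V = 4Q/(πD²) = 2.080 m/s; V²/2g = 0.2204 m
Re = 1.15×10^6, ε/D = 5.63×10^-4 → f = 0.01754 (Haaland)
Major: h_f = f(L/D)·V²/2g = 0.01754·4324·0.2204 = 16.72 m
Minor: ΣK = 10.6; h_m = ΣK·V²/2g = 2.343 m
Total H_L = 16.72 + 2.343 = 19.06 m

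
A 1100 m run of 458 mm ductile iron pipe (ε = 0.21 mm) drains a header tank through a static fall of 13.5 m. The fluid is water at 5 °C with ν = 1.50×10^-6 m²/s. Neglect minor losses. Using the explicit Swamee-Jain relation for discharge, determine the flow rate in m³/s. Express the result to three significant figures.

Q ≈ 0.419 m³/s

Swamee-Jain (Type II): Q = -0.965·√(gD⁵h_f/L)·ln[ε/(3.7D) + √(3.17ν²L/(gD³h_f))]
√(gD⁵h_f/L) = √(9.81·0.458⁵·13.5/1100) = 0.04926
ε/(3.7D) = 1.24×10^-4; √(3.17ν²L/(gD³h_f)) = 2.48×10^-5
Q = -0.965·0.04926·ln(1.488×10^-4) = 0.4189 m³/s
Check: V = 2.54 m/s, Re = 7.76×10^5, f = 0.01716, h_f = 13.6 m ≈ 13.5 m ✓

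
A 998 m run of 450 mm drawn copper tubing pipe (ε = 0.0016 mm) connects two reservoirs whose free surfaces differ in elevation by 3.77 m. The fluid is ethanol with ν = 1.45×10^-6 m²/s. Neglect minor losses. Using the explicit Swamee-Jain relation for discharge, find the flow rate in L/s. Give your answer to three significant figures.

Swamee-Jain (Type II): Q = -0.965·√(gD⁵h_f/L)·ln[ε/(3.7D) + √(3.17ν²L/(gD³h_f))]
√(gD⁵h_f/L) = √(9.81·0.450⁵·3.77/998) = 0.02615
ε/(3.7D) = 9.61×10^-7; √(3.17ν²L/(gD³h_f)) = 4.44×10^-5
Q = -0.965·0.02615·ln(4.539×10^-5) = 0.2524 m³/s
Check: V = 1.59 m/s, Re = 4.92×10^5, f = 0.01318, h_f = 3.75 m ≈ 3.77 m ✓

Q ≈ 252 L/s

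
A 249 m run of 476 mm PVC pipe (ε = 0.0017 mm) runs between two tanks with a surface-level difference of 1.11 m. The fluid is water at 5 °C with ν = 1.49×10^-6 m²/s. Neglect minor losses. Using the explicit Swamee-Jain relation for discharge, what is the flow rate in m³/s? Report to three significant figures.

Swamee-Jain (Type II): Q = -0.965·√(gD⁵h_f/L)·ln[ε/(3.7D) + √(3.17ν²L/(gD³h_f))]
√(gD⁵h_f/L) = √(9.81·0.476⁵·1.11/249) = 0.03269
ε/(3.7D) = 9.65×10^-7; √(3.17ν²L/(gD³h_f)) = 3.86×10^-5
Q = -0.965·0.03269·ln(3.959×10^-5) = 0.3198 m³/s
Check: V = 1.80 m/s, Re = 5.74×10^5, f = 0.01284, h_f = 1.11 m ≈ 1.11 m ✓

Q ≈ 0.320 m³/s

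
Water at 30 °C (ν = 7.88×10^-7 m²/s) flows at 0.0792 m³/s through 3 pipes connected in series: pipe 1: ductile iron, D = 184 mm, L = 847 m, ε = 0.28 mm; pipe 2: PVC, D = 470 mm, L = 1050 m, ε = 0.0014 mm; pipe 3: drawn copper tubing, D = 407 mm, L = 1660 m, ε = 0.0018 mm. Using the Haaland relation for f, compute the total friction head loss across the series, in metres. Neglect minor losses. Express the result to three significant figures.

H ≈ 47.5 m

Pipe 1: V = 2.979 m/s, Re = 6.95×10^5, ε/D = 0.00152, f = 0.02213, h_1 = f(L/D)V²/2g = 46.07 m
Pipe 2: V = 0.4565 m/s, Re = 2.72×10^5, ε/D = 2.98×10^-6, f = 0.01463, h_2 = f(L/D)V²/2g = 0.3471 m
Pipe 3: V = 0.6088 m/s, Re = 3.14×10^5, ε/D = 4.42×10^-6, f = 0.01425, h_3 = f(L/D)V²/2g = 1.098 m
Series → Q common, losses add: H = Σh = 47.51 m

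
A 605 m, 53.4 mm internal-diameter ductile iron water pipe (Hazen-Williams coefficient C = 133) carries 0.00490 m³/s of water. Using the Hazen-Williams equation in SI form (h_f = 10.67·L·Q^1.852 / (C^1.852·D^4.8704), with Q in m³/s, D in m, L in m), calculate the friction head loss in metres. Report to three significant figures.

h_f ≈ 62.5 m

h_f = 10.67·605·0.00490^1.852 / (133^1.852·0.0534^4.8704) = 62.54 m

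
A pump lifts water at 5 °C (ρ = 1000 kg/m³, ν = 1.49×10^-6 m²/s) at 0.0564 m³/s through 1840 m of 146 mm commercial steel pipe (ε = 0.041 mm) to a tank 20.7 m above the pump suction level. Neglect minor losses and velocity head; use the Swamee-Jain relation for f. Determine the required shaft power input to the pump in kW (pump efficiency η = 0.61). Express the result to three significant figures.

P_shaft ≈ 130 kW

V = 4Q/(πD²) = 3.369 m/s; Re = 3.30×10^5; ε/D = 2.81×10^-4; f = 0.01677
h_f = f(L/D)V²/2g = 122.3 m
Total head H = z + h_f = 20.7 + 122.3 = 143.0 m
P_hyd = ρgQH = 1000·9.81·0.0564·143.0 = 79.11 kW
P_shaft = P_hyd/η = 79.11/0.61 = 129.7 kW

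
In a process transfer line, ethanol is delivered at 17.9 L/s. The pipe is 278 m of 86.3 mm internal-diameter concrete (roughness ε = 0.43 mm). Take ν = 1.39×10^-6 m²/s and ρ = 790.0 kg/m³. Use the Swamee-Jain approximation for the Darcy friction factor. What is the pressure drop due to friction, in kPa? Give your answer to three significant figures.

V = 4Q/(πD²) = 4·0.0179/(π·0.0863²) = 3.060 m/s
Re = VD/ν = 3.060·0.0863/1.39×10^-6 = 1.90×10^5 → turbulent
ε/D = 0.43/86.3 = 0.00498
Swamee-Jain: f = 0.03102
h_f = f(L/D)V²/(2g) = 0.03102·(278/0.0863)·3.060²/(2·9.81) = 47.69 m
Δp = ρg·h_f = 790.0·9.81·47.69 = 369.6 kPa

Δp ≈ 370 kPa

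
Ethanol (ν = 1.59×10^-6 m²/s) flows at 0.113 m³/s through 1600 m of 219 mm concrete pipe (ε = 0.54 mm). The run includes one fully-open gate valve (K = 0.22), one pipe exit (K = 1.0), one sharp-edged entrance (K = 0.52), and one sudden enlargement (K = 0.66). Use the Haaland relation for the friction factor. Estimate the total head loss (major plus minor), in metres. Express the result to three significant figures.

H_L ≈ 85.4 m

V = 4Q/(πD²) = 3.000 m/s; V²/2g = 0.4587 m
Re = 4.13×10^5, ε/D = 0.00247 → f = 0.02517 (Haaland)
Major: h_f = f(L/D)·V²/2g = 0.02517·7306·0.4587 = 84.34 m
Minor: ΣK = 2.40; h_m = ΣK·V²/2g = 1.101 m
Total H_L = 84.34 + 1.101 = 85.44 m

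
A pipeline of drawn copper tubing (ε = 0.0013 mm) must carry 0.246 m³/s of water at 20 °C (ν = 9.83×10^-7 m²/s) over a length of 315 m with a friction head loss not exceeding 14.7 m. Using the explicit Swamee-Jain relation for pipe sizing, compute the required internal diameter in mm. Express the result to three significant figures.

Swamee-Jain (Type III): D = 0.66·[ε^1.25·(LQ²/(gh_f))^4.75 + ν·Q^9.4·(L/(gh_f))^5.2]^0.04
LQ²/(gh_f) = 0.1322; L/(gh_f) = 2.184
Term 1 = ε^1.25·(…)^4.75 = 2.94×10^-12; Term 2 = ν·Q^9.4·(…)^5.2 = 1.08×10^-10
D = 0.66·(2.94×10^-12 + 1.08×10^-10)^0.04 = 0.2638 m = 264 mm
Check: V = 4.50 m/s, Re = 1.21×10^6, f = 0.01139, h_f = 14.0 m ≈ 14.7 m ✓

D ≈ 264 mm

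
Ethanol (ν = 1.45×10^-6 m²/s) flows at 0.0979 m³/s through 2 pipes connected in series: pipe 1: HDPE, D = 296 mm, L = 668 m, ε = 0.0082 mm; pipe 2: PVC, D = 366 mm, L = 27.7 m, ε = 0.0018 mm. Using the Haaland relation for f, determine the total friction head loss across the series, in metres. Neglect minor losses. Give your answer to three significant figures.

H ≈ 3.46 m

Pipe 1: V = 1.423 m/s, Re = 2.90×10^5, ε/D = 2.77×10^-5, f = 0.01466, h_1 = f(L/D)V²/2g = 3.413 m
Pipe 2: V = 0.9305 m/s, Re = 2.35×10^5, ε/D = 4.92×10^-6, f = 0.01506, h_2 = f(L/D)V²/2g = 0.05029 m
Series → Q common, losses add: H = Σh = 3.463 m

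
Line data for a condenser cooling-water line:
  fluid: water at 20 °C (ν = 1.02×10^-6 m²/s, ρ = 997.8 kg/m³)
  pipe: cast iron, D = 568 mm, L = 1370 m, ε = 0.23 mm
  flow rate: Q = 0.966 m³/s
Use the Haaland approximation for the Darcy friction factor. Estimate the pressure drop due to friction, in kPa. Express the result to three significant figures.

V = 4Q/(πD²) = 4·0.966/(π·0.568²) = 3.812 m/s
Re = VD/ν = 3.812·0.568/1.02×10^-6 = 2.12×10^6 → turbulent
ε/D = 0.23/568 = 4.05×10^-4
Haaland: f = 0.01622
h_f = f(L/D)V²/(2g) = 0.01622·(1370/0.568)·3.812²/(2·9.81) = 28.97 m
Δp = ρg·h_f = 997.8·9.81·28.97 = 283.6 kPa

Δp ≈ 284 kPa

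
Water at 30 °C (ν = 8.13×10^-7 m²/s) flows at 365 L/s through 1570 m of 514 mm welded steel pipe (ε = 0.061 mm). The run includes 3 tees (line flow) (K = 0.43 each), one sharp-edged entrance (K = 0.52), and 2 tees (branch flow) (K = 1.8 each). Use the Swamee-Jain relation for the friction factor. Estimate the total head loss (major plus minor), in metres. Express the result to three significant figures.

V = 4Q/(πD²) = 1.759 m/s; V²/2g = 0.1577 m
Re = 1.11×10^6, ε/D = 1.19×10^-4 → f = 0.01367 (Swamee-Jain)
Major: h_f = f(L/D)·V²/2g = 0.01367·3054·0.1577 = 6.583 m
Minor: ΣK = 5.41; h_m = ΣK·V²/2g = 0.8532 m
Total H_L = 6.583 + 0.8532 = 7.437 m

H_L ≈ 7.44 m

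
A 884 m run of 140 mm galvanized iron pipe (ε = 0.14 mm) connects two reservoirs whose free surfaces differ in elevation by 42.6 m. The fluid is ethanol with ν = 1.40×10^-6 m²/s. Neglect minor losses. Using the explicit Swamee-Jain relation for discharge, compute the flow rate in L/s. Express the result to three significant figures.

Q ≈ 38.9 L/s

Swamee-Jain (Type II): Q = -0.965·√(gD⁵h_f/L)·ln[ε/(3.7D) + √(3.17ν²L/(gD³h_f))]
√(gD⁵h_f/L) = √(9.81·0.140⁵·42.6/884) = 0.005042
ε/(3.7D) = 2.70×10^-4; √(3.17ν²L/(gD³h_f)) = 6.92×10^-5
Q = -0.965·0.005042·ln(3.395×10^-4) = 0.03887 m³/s
Check: V = 2.52 m/s, Re = 2.52×10^5, f = 0.02092, h_f = 42.9 m ≈ 42.6 m ✓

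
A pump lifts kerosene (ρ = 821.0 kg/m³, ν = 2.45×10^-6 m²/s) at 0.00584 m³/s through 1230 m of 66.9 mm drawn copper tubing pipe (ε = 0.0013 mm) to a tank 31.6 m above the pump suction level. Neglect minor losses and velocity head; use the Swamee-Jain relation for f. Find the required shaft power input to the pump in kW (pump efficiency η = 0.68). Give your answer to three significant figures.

P_shaft ≈ 6.00 kW

V = 4Q/(πD²) = 1.661 m/s; Re = 4.54×10^4; ε/D = 1.94×10^-5; f = 0.02130
h_f = f(L/D)V²/2g = 55.09 m
Total head H = z + h_f = 31.6 + 55.09 = 86.69 m
P_hyd = ρgQH = 821.0·9.81·0.00584·86.69 = 4.078 kW
P_shaft = P_hyd/η = 4.078/0.68 = 5.996 kW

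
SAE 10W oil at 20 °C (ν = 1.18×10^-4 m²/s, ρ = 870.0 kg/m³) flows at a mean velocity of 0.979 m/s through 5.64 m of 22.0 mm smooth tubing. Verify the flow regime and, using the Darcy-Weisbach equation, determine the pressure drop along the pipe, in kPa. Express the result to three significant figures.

Δp ≈ 37.5 kPa

Re = VD/ν = 0.979·0.02200/1.18×10^-4 = 183 → laminar (Re < 2300)
f = 64/Re = 0.3506
h_f = f(L/D)V²/(2g) = 0.3506·(5.64/0.02200)·0.979²/(2·9.81) = 4.391 m
Δp = ρg·h_f = 870.0·9.81·4.391 = 37.48 kPa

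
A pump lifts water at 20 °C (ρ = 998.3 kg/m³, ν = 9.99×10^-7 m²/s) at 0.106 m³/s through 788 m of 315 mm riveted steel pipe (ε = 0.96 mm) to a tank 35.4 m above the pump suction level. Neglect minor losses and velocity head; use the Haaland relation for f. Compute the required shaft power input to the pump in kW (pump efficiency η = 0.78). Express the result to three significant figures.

V = 4Q/(πD²) = 1.360 m/s; Re = 4.29×10^5; ε/D = 0.00305; f = 0.02662
h_f = f(L/D)V²/2g = 6.278 m
Total head H = z + h_f = 35.4 + 6.278 = 41.68 m
P_hyd = ρgQH = 998.3·9.81·0.106·41.68 = 43.27 kW
P_shaft = P_hyd/η = 43.27/0.78 = 55.47 kW

P_shaft ≈ 55.5 kW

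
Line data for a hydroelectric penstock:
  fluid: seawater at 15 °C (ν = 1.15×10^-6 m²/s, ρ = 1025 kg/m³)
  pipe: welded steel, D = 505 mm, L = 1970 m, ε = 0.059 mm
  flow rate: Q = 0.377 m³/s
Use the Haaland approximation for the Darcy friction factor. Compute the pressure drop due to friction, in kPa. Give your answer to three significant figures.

Δp ≈ 97.5 kPa

V = 4Q/(πD²) = 4·0.377/(π·0.505²) = 1.882 m/s
Re = VD/ν = 1.882·0.505/1.15×10^-6 = 8.27×10^5 → turbulent
ε/D = 0.059/505 = 1.17×10^-4
Haaland: f = 0.01377
h_f = f(L/D)V²/(2g) = 0.01377·(1970/0.505)·1.882²/(2·9.81) = 9.701 m
Δp = ρg·h_f = 1025·9.81·9.701 = 97.54 kPa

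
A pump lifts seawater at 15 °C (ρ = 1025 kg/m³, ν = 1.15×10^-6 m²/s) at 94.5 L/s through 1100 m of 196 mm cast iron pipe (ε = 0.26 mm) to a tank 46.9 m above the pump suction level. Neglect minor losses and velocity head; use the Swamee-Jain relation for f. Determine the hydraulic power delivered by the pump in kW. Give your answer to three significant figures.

V = 4Q/(πD²) = 3.132 m/s; Re = 5.34×10^5; ε/D = 0.00133; f = 0.02163
h_f = f(L/D)V²/2g = 60.71 m
Total head H = z + h_f = 46.9 + 60.71 = 107.6 m
P_hyd = ρgQH = 1025·9.81·0.0945·107.6 = 102.3 kW

P_hyd ≈ 102 kW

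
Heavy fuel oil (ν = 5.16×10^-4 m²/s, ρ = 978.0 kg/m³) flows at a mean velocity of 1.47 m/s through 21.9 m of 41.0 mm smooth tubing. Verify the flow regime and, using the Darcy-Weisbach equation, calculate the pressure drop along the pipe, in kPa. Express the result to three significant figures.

Re = VD/ν = 1.47·0.04100/5.16×10^-4 = 117 → laminar (Re < 2300)
f = 64/Re = 0.5479
h_f = f(L/D)V²/(2g) = 0.5479·(21.9/0.04100)·1.47²/(2·9.81) = 32.23 m
Δp = ρg·h_f = 978.0·9.81·32.23 = 309.3 kPa

Δp ≈ 309 kPa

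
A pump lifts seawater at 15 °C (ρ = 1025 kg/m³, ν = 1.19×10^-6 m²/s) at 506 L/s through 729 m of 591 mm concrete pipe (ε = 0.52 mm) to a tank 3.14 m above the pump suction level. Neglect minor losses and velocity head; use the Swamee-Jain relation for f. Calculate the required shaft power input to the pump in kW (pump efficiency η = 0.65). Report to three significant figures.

P_shaft ≈ 57.2 kW

V = 4Q/(πD²) = 1.845 m/s; Re = 9.16×10^5; ε/D = 8.80×10^-4; f = 0.01950
h_f = f(L/D)V²/2g = 4.170 m
Total head H = z + h_f = 3.14 + 4.170 = 7.310 m
P_hyd = ρgQH = 1025·9.81·0.506·7.310 = 37.20 kW
P_shaft = P_hyd/η = 37.20/0.65 = 57.22 kW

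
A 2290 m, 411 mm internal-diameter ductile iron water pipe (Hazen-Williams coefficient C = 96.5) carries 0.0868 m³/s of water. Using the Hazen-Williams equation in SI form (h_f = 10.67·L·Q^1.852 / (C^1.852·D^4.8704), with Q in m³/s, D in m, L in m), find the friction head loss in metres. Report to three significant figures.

h_f = 10.67·2290·0.0868^1.852 / (96.5^1.852·0.411^4.8704) = 4.242 m

h_f ≈ 4.24 m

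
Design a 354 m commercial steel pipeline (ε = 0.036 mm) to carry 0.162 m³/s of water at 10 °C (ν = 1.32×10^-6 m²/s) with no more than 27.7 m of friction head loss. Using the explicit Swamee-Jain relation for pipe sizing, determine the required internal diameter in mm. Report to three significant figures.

D ≈ 213 mm

Swamee-Jain (Type III): D = 0.66·[ε^1.25·(LQ²/(gh_f))^4.75 + ν·Q^9.4·(L/(gh_f))^5.2]^0.04
LQ²/(gh_f) = 0.03419; L/(gh_f) = 1.303
Term 1 = ε^1.25·(…)^4.75 = 3.03×10^-13; Term 2 = ν·Q^9.4·(…)^5.2 = 1.94×10^-13
D = 0.66·(3.03×10^-13 + 1.94×10^-13)^0.04 = 0.2125 m = 213 mm
Check: V = 4.57 m/s, Re = 7.35×10^5, f = 0.01473, h_f = 26.1 m ≈ 27.7 m ✓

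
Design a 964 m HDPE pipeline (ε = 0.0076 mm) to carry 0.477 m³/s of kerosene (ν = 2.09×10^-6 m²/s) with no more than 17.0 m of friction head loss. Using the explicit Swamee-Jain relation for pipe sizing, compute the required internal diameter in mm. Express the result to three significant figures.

D ≈ 428 mm

Swamee-Jain (Type III): D = 0.66·[ε^1.25·(LQ²/(gh_f))^4.75 + ν·Q^9.4·(L/(gh_f))^5.2]^0.04
LQ²/(gh_f) = 1.315; L/(gh_f) = 5.780
Term 1 = ε^1.25·(…)^4.75 = 1.47×10^-6; Term 2 = ν·Q^9.4·(…)^5.2 = 1.82×10^-5
D = 0.66·(1.47×10^-6 + 1.82×10^-5)^0.04 = 0.4279 m = 428 mm
Check: V = 3.32 m/s, Re = 6.79×10^5, f = 0.01274, h_f = 16.1 m ≈ 17.0 m ✓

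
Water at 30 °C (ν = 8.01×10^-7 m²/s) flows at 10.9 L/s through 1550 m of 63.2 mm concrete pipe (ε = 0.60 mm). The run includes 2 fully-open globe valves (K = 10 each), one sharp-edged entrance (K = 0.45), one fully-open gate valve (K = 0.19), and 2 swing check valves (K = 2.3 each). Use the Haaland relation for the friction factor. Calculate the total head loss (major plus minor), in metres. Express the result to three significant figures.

V = 4Q/(πD²) = 3.475 m/s; V²/2g = 0.6153 m
Re = 2.74×10^5, ε/D = 0.00949 → f = 0.03753 (Haaland)
Major: h_f = f(L/D)·V²/2g = 0.03753·24525·0.6153 = 566.4 m
Minor: ΣK = 25.2; h_m = ΣK·V²/2g = 15.53 m
Total H_L = 566.4 + 15.53 = 581.9 m

H_L ≈ 582 m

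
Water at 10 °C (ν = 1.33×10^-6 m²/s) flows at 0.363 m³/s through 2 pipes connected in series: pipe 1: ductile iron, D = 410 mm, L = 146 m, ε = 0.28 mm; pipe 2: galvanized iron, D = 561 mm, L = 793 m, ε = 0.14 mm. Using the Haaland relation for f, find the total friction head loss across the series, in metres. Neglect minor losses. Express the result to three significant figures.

Pipe 1: V = 2.749 m/s, Re = 8.48×10^5, ε/D = 6.83×10^-4, f = 0.01838, h_1 = f(L/D)V²/2g = 2.522 m
Pipe 2: V = 1.469 m/s, Re = 6.19×10^5, ε/D = 2.50×10^-4, f = 0.01551, h_2 = f(L/D)V²/2g = 2.410 m
Series → Q common, losses add: H = Σh = 4.932 m

H ≈ 4.93 m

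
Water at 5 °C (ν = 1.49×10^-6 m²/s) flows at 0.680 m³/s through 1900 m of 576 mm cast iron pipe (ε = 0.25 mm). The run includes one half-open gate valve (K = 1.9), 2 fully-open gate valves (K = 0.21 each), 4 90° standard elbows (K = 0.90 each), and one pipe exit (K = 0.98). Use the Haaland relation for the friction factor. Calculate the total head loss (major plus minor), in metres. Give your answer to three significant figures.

H_L ≈ 21.5 m

V = 4Q/(πD²) = 2.610 m/s; V²/2g = 0.3471 m
Re = 1.01×10^6, ε/D = 4.34×10^-4 → f = 0.01670 (Haaland)
Major: h_f = f(L/D)·V²/2g = 0.01670·3299·0.3471 = 19.12 m
Minor: ΣK = 6.90; h_m = ΣK·V²/2g = 2.395 m
Total H_L = 19.12 + 2.395 = 21.51 m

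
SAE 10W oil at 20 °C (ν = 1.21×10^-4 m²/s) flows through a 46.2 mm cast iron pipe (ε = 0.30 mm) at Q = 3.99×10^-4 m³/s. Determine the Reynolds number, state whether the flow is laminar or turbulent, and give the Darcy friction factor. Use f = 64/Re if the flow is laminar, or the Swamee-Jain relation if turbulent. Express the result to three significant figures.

Re ≈ 90.9; laminar; f = 64/Re ≈ 0.704

V = 4Q/(πD²) = 0.2380 m/s
Re = VD/ν = 0.2380·0.0462/1.21×10^-4 = 90.9
Re < 2300 → laminar → f = 64/Re = 0.7042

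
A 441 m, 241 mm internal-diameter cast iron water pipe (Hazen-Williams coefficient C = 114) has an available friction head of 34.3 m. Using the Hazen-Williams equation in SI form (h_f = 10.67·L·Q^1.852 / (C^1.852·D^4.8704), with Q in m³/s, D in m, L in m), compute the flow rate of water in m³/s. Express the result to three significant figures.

Rearranging: Q = [h_f·C^1.852·D^4.8704 / (10.67·L)]^(1/1.852)
Q = [34.3·114^1.852·0.241^4.8704 / (10.67·441)]^0.540 = 0.1895 m³/s

Q ≈ 0.190 m³/s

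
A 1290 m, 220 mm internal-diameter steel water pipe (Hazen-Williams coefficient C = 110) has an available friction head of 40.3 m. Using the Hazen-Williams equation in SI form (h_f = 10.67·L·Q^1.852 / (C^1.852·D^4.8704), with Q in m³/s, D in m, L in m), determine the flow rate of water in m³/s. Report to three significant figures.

Rearranging: Q = [h_f·C^1.852·D^4.8704 / (10.67·L)]^(1/1.852)
Q = [40.3·110^1.852·0.220^4.8704 / (10.67·1290)]^0.540 = 0.08793 m³/s

Q ≈ 0.0879 m³/s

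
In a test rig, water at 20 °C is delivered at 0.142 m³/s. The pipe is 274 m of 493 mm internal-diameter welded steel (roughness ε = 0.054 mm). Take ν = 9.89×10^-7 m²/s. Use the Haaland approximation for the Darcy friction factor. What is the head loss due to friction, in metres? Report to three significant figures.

V = 4Q/(πD²) = 4·0.142/(π·0.493²) = 0.7439 m/s
Re = VD/ν = 0.7439·0.493/9.89×10^-7 = 3.71×10^5 → turbulent
ε/D = 0.054/493 = 1.10×10^-4
Haaland: f = 0.01489
h_f = f(L/D)V²/(2g) = 0.01489·(274/0.493)·0.7439²/(2·9.81) = 0.2334 m

h_f ≈ 0.233 m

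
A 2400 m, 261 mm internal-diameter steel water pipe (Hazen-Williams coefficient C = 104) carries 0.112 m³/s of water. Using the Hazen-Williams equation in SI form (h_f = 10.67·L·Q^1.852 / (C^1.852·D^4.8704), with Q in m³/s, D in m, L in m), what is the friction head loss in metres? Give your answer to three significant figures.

h_f ≈ 56.6 m

h_f = 10.67·2400·0.112^1.852 / (104^1.852·0.261^4.8704) = 56.65 m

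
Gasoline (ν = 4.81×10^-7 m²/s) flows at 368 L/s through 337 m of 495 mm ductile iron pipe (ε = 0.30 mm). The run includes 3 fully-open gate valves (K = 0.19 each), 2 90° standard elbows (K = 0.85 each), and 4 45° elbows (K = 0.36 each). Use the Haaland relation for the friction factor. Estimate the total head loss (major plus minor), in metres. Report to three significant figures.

V = 4Q/(πD²) = 1.912 m/s; V²/2g = 0.1864 m
Re = 1.97×10^6, ε/D = 6.06×10^-4 → f = 0.01768 (Haaland)
Major: h_f = f(L/D)·V²/2g = 0.01768·680.8·0.1864 = 2.243 m
Minor: ΣK = 3.71; h_m = ΣK·V²/2g = 0.6915 m
Total H_L = 2.243 + 0.6915 = 2.934 m

H_L ≈ 2.93 m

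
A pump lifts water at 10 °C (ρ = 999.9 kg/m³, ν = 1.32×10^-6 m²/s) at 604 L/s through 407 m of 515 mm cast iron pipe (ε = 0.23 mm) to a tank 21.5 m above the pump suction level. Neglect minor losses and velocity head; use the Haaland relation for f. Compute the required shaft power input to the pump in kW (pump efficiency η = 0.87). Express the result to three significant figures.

P_shaft ≈ 185 kW

V = 4Q/(πD²) = 2.900 m/s; Re = 1.13×10^6; ε/D = 4.47×10^-4; f = 0.01674
h_f = f(L/D)V²/2g = 5.669 m
Total head H = z + h_f = 21.5 + 5.669 = 27.17 m
P_hyd = ρgQH = 999.9·9.81·0.604·27.17 = 161.0 kW
P_shaft = P_hyd/η = 161.0/0.87 = 185.0 kW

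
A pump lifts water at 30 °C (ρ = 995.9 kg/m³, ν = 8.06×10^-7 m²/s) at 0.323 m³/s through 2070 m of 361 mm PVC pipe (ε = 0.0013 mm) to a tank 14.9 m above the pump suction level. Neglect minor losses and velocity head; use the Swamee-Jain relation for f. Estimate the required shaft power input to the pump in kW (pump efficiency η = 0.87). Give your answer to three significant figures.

V = 4Q/(πD²) = 3.156 m/s; Re = 1.41×10^6; ε/D = 3.60×10^-6; f = 0.01107
h_f = f(L/D)V²/2g = 32.22 m
Total head H = z + h_f = 14.9 + 32.22 = 47.12 m
P_hyd = ρgQH = 995.9·9.81·0.323·47.12 = 148.7 kW
P_shaft = P_hyd/η = 148.7/0.87 = 170.9 kW

P_shaft ≈ 171 kW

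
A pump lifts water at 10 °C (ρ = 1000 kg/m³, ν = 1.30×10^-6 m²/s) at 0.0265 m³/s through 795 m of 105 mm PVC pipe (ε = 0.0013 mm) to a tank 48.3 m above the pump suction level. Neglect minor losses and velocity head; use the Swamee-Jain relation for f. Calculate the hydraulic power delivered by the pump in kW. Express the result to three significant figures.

V = 4Q/(πD²) = 3.060 m/s; Re = 2.47×10^5; ε/D = 1.24×10^-5; f = 0.01504
h_f = f(L/D)V²/2g = 54.36 m
Total head H = z + h_f = 48.3 + 54.36 = 102.7 m
P_hyd = ρgQH = 1000·9.81·0.0265·102.7 = 26.69 kW

P_hyd ≈ 26.7 kW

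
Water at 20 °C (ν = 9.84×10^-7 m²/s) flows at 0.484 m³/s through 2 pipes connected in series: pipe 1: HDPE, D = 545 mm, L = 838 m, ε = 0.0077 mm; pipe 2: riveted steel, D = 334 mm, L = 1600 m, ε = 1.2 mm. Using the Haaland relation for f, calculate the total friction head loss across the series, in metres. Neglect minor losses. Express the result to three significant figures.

Pipe 1: V = 2.075 m/s, Re = 1.15×10^6, ε/D = 1.41×10^-5, f = 0.01161, h_1 = f(L/D)V²/2g = 3.916 m
Pipe 2: V = 5.524 m/s, Re = 1.88×10^6, ε/D = 0.00359, f = 0.02766, h_2 = f(L/D)V²/2g = 206.1 m
Series → Q common, losses add: H = Σh = 210.0 m

H ≈ 210 m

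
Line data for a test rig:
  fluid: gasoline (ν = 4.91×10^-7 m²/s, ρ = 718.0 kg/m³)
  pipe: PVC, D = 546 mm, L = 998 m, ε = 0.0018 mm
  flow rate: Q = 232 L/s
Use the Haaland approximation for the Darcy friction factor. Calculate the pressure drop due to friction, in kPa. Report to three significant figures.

V = 4Q/(πD²) = 4·0.232/(π·0.546²) = 0.9909 m/s
Re = VD/ν = 0.9909·0.546/4.91×10^-7 = 1.10×10^6 → turbulent
ε/D = 0.0018/546 = 3.30×10^-6
Haaland: f = 0.01146
h_f = f(L/D)V²/(2g) = 0.01146·(998/0.546)·0.9909²/(2·9.81) = 1.048 m
Δp = ρg·h_f = 718.0·9.81·1.048 = 7.382 kPa

Δp ≈ 7.38 kPa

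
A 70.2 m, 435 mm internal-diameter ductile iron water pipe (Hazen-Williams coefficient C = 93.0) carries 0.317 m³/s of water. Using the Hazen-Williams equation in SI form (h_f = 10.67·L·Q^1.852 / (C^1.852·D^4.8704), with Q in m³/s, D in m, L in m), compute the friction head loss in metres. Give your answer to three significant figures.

h_f = 10.67·70.2·0.317^1.852 / (93.0^1.852·0.435^4.8704) = 1.163 m

h_f ≈ 1.16 m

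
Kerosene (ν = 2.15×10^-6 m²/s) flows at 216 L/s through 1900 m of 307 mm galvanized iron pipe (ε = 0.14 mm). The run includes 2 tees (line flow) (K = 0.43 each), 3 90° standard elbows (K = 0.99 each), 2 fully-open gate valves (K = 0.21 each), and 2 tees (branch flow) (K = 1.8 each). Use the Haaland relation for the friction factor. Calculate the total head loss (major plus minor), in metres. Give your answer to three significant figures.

H_L ≈ 50.3 m

V = 4Q/(πD²) = 2.918 m/s; V²/2g = 0.4340 m
Re = 4.17×10^5, ε/D = 4.56×10^-4 → f = 0.01745 (Haaland)
Major: h_f = f(L/D)·V²/2g = 0.01745·6189·0.4340 = 46.88 m
Minor: ΣK = 7.85; h_m = ΣK·V²/2g = 3.407 m
Total H_L = 46.88 + 3.407 = 50.29 m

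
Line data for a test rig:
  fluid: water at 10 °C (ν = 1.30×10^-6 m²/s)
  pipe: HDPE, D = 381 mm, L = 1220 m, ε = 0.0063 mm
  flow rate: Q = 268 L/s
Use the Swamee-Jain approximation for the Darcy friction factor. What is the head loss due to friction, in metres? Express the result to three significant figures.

h_f ≈ 11.4 m

V = 4Q/(πD²) = 4·0.268/(π·0.381²) = 2.351 m/s
Re = VD/ν = 2.351·0.381/1.30×10^-6 = 6.89×10^5 → turbulent
ε/D = 0.0063/381 = 1.65×10^-5
Swamee-Jain: f = 0.01269
h_f = f(L/D)V²/(2g) = 0.01269·(1220/0.381)·2.351²/(2·9.81) = 11.44 m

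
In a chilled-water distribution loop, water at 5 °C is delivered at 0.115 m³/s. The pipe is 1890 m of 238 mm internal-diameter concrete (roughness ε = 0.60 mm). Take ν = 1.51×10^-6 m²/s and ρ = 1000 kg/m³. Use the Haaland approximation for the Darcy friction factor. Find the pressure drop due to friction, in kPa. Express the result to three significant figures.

V = 4Q/(πD²) = 4·0.115/(π·0.238²) = 2.585 m/s
Re = VD/ν = 2.585·0.238/1.51×10^-6 = 4.07×10^5 → turbulent
ε/D = 0.60/238 = 0.00252
Haaland: f = 0.02532
h_f = f(L/D)V²/(2g) = 0.02532·(1890/0.238)·2.585²/(2·9.81) = 68.47 m
Δp = ρg·h_f = 1000·9.81·68.47 = 671.7 kPa

Δp ≈ 672 kPa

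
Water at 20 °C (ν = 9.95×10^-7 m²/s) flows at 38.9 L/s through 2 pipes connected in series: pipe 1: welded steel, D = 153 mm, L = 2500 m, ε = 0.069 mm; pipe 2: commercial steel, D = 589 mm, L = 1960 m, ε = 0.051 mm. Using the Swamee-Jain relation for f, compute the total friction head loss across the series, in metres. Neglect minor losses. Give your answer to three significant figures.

H ≈ 66.9 m

Pipe 1: V = 2.116 m/s, Re = 3.25×10^5, ε/D = 4.51×10^-4, f = 0.01793, h_1 = f(L/D)V²/2g = 66.86 m
Pipe 2: V = 0.1428 m/s, Re = 8.45×10^4, ε/D = 8.66×10^-5, f = 0.01898, h_2 = f(L/D)V²/2g = 0.06560 m
Series → Q common, losses add: H = Σh = 66.93 m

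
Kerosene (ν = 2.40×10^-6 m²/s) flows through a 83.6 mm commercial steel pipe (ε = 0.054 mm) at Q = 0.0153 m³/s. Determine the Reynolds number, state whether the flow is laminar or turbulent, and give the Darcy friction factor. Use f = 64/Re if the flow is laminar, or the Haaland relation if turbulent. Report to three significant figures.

Re ≈ 9.71×10^4; turbulent; f ≈ 0.0207

V = 4Q/(πD²) = 2.787 m/s
Re = VD/ν = 2.787·0.0836/2.40×10^-6 = 9.71×10^4
Re > 4000 → turbulent; ε/D = 6.46×10^-4
Haaland: f = 0.02073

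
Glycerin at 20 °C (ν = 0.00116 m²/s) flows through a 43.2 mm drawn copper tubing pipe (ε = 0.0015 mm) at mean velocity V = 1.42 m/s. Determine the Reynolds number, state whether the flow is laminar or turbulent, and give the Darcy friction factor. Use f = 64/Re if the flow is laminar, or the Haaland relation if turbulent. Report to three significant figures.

Re ≈ 52.9; laminar; f = 64/Re ≈ 1.21

Re = VD/ν = 1.420·0.0432/0.00116 = 52.9
Re < 2300 → laminar → f = 64/Re = 1.210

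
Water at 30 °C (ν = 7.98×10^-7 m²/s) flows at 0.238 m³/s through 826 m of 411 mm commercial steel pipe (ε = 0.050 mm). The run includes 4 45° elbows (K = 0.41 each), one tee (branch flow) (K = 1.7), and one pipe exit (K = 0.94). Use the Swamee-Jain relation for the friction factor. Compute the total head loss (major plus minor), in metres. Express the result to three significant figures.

V = 4Q/(πD²) = 1.794 m/s; V²/2g = 0.1640 m
Re = 9.24×10^5, ε/D = 1.22×10^-4 → f = 0.01390 (Swamee-Jain)
Major: h_f = f(L/D)·V²/2g = 0.01390·2010·0.1640 = 4.582 m
Minor: ΣK = 4.28; h_m = ΣK·V²/2g = 0.7020 m
Total H_L = 4.582 + 0.7020 = 5.284 m

H_L ≈ 5.28 m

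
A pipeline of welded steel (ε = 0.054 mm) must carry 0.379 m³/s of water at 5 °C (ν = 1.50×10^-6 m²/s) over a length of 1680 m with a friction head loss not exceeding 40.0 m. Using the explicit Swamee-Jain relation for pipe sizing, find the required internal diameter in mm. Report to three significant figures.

D ≈ 376 mm

Swamee-Jain (Type III): D = 0.66·[ε^1.25·(LQ²/(gh_f))^4.75 + ν·Q^9.4·(L/(gh_f))^5.2]^0.04
LQ²/(gh_f) = 0.6150; L/(gh_f) = 4.281
Term 1 = ε^1.25·(…)^4.75 = 4.60×10^-7; Term 2 = ν·Q^9.4·(…)^5.2 = 3.16×10^-7
D = 0.66·(4.60×10^-7 + 3.16×10^-7)^0.04 = 0.3760 m = 376 mm
Check: V = 3.41 m/s, Re = 8.56×10^5, f = 0.01426, h_f = 37.9 m ≈ 40.0 m ✓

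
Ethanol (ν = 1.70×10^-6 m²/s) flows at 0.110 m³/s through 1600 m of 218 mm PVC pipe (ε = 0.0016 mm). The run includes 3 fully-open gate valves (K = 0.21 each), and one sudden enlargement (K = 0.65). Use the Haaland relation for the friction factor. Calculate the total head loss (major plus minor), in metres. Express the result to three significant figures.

V = 4Q/(πD²) = 2.947 m/s; V²/2g = 0.4427 m
Re = 3.78×10^5, ε/D = 7.34×10^-6 → f = 0.01381 (Haaland)
Major: h_f = f(L/D)·V²/2g = 0.01381·7339·0.4427 = 44.87 m
Minor: ΣK = 1.28; h_m = ΣK·V²/2g = 0.5666 m
Total H_L = 44.87 + 0.5666 = 45.43 m

H_L ≈ 45.4 m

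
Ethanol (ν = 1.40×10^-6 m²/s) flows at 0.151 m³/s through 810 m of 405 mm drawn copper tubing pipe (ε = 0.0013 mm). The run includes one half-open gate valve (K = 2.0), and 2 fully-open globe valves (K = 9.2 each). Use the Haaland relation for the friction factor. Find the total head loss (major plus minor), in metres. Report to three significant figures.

V = 4Q/(πD²) = 1.172 m/s; V²/2g = 0.07003 m
Re = 3.39×10^5, ε/D = 3.21×10^-6 → f = 0.01405 (Haaland)
Major: h_f = f(L/D)·V²/2g = 0.01405·2000·0.07003 = 1.967 m
Minor: ΣK = 20.4; h_m = ΣK·V²/2g = 1.429 m
Total H_L = 1.967 + 1.429 = 3.396 m

H_L ≈ 3.40 m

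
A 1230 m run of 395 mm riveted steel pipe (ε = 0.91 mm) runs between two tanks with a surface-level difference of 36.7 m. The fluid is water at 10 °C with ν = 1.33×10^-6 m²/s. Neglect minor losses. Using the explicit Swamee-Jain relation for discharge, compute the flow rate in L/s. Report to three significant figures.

Q ≈ 376 L/s

Swamee-Jain (Type II): Q = -0.965·√(gD⁵h_f/L)·ln[ε/(3.7D) + √(3.17ν²L/(gD³h_f))]
√(gD⁵h_f/L) = √(9.81·0.395⁵·36.7/1230) = 0.05305
ε/(3.7D) = 6.23×10^-4; √(3.17ν²L/(gD³h_f)) = 1.76×10^-5
Q = -0.965·0.05305·ln(6.403×10^-4) = 0.3765 m³/s
Check: V = 3.07 m/s, Re = 9.12×10^5, f = 0.02459, h_f = 36.8 m ≈ 36.7 m ✓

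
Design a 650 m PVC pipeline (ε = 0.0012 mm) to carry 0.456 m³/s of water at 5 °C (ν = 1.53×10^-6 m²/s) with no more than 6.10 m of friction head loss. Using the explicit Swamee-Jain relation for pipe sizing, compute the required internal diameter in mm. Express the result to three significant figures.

D ≈ 472 mm

Swamee-Jain (Type III): D = 0.66·[ε^1.25·(LQ²/(gh_f))^4.75 + ν·Q^9.4·(L/(gh_f))^5.2]^0.04
LQ²/(gh_f) = 2.259; L/(gh_f) = 10.86
Term 1 = ε^1.25·(…)^4.75 = 1.90×10^-6; Term 2 = ν·Q^9.4·(…)^5.2 = 2.32×10^-4
D = 0.66·(1.90×10^-6 + 2.32×10^-4)^0.04 = 0.4724 m = 472 mm
Check: V = 2.60 m/s, Re = 8.03×10^5, f = 0.01210, h_f = 5.74 m ≈ 6.10 m ✓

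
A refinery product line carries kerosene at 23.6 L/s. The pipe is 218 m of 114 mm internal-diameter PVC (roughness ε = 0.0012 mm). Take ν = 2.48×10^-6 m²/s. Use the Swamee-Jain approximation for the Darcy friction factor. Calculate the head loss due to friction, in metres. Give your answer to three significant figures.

h_f ≈ 9.22 m

V = 4Q/(πD²) = 4·0.0236/(π·0.114²) = 2.312 m/s
Re = VD/ν = 2.312·0.114/2.48×10^-6 = 1.06×10^5 → turbulent
ε/D = 0.0012/114 = 1.05×10^-5
Swamee-Jain: f = 0.01770
h_f = f(L/D)V²/(2g) = 0.01770·(218/0.114)·2.312²/(2·9.81) = 9.225 m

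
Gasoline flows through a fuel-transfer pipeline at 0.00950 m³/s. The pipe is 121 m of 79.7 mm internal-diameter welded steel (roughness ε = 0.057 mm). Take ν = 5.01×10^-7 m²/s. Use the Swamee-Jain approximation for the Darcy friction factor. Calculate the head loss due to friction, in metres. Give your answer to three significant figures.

V = 4Q/(πD²) = 4·0.00950/(π·0.0797²) = 1.904 m/s
Re = VD/ν = 1.904·0.0797/5.01×10^-7 = 3.03×10^5 → turbulent
ε/D = 0.057/79.7 = 7.15×10^-4
Swamee-Jain: f = 0.01946
h_f = f(L/D)V²/(2g) = 0.01946·(121/0.0797)·1.904²/(2·9.81) = 5.459 m

h_f ≈ 5.46 m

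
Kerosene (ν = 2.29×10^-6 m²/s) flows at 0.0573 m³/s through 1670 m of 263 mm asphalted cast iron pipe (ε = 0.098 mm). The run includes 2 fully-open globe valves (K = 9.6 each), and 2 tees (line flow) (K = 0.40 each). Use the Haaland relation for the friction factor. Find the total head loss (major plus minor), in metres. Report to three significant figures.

H_L ≈ 7.98 m

V = 4Q/(πD²) = 1.055 m/s; V²/2g = 0.05670 m
Re = 1.21×10^5, ε/D = 3.73×10^-4 → f = 0.01901 (Haaland)
Major: h_f = f(L/D)·V²/2g = 0.01901·6350·0.05670 = 6.846 m
Minor: ΣK = 20.0; h_m = ΣK·V²/2g = 1.134 m
Total H_L = 6.846 + 1.134 = 7.980 m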